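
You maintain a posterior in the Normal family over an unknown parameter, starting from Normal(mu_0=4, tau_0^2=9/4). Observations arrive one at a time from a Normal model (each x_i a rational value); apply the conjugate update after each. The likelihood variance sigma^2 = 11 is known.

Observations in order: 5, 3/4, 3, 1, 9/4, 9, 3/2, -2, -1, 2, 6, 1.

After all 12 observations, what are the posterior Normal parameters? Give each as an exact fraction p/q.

obs 1: x=5 → posterior Normal(221/53, 99/53)
obs 2: x=3/4 → posterior Normal(911/248, 99/62)
obs 3: x=3 → posterior Normal(1019/284, 99/71)
obs 4: x=1 → posterior Normal(211/64, 99/80)
obs 5: x=9/4 → posterior Normal(284/89, 99/89)
obs 6: x=9 → posterior Normal(365/98, 99/98)
obs 7: x=3/2 → posterior Normal(757/214, 99/107)
obs 8: x=-2 → posterior Normal(721/232, 99/116)
obs 9: x=-1 → posterior Normal(703/250, 99/125)
obs 10: x=2 → posterior Normal(739/268, 99/134)
obs 11: x=6 → posterior Normal(77/26, 9/13)
obs 12: x=1 → posterior Normal(865/304, 99/152)

mu_0=865/304, tau_0^2=99/152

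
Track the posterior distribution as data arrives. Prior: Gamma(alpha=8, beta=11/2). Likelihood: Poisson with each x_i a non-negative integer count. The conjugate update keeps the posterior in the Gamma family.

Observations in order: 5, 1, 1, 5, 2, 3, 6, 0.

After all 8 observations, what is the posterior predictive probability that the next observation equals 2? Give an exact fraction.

467539552415322579230150380180609330151340340032/1816075630094014572464024421543167816955354437789

obs 1: x=5 → posterior Gamma(13, 13/2)
obs 2: x=1 → posterior Gamma(14, 15/2)
obs 3: x=1 → posterior Gamma(15, 17/2)
obs 4: x=5 → posterior Gamma(20, 19/2)
obs 5: x=2 → posterior Gamma(22, 21/2)
obs 6: x=3 → posterior Gamma(25, 23/2)
obs 7: x=6 → posterior Gamma(31, 25/2)
obs 8: x=0 → posterior Gamma(31, 27/2)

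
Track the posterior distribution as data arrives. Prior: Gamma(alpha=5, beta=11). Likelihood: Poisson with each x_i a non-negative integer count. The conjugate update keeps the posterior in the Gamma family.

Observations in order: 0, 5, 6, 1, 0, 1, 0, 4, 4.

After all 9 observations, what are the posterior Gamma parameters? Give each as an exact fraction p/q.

alpha=26, beta=20

obs 1: x=0 → posterior Gamma(5, 12)
obs 2: x=5 → posterior Gamma(10, 13)
obs 3: x=6 → posterior Gamma(16, 14)
obs 4: x=1 → posterior Gamma(17, 15)
obs 5: x=0 → posterior Gamma(17, 16)
obs 6: x=1 → posterior Gamma(18, 17)
obs 7: x=0 → posterior Gamma(18, 18)
obs 8: x=4 → posterior Gamma(22, 19)
obs 9: x=4 → posterior Gamma(26, 20)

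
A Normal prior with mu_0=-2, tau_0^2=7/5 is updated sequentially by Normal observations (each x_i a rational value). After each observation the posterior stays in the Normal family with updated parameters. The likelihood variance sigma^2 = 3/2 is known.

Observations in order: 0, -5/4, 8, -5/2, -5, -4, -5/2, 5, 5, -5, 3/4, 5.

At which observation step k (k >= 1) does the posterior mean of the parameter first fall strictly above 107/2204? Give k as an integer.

k = 3

obs 1: x=0 → posterior Normal(-30/29, 21/29)
obs 2: x=-5/4 → posterior Normal(-95/86, 21/43)
obs 3: x=8 → posterior Normal(43/38, 7/19)
obs 4: x=-5/2 → posterior Normal(59/142, 21/71)
obs 5: x=-5 → posterior Normal(-81/170, 21/85)
obs 6: x=-4 → posterior Normal(-193/198, 7/33)
obs 7: x=-5/2 → posterior Normal(-263/226, 21/113)
obs 8: x=5 → posterior Normal(-123/254, 21/127)
obs 9: x=5 → posterior Normal(17/282, 7/47)
obs 10: x=-5 → posterior Normal(-123/310, 21/155)
obs 11: x=3/4 → posterior Normal(-51/169, 21/169)
obs 12: x=5 → posterior Normal(19/183, 7/61)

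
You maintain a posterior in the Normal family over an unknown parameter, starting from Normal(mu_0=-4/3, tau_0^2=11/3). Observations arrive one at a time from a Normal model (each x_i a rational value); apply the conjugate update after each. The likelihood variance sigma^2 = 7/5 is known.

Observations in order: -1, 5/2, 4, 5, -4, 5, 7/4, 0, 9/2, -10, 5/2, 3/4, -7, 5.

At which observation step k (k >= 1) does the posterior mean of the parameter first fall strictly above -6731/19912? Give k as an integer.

obs 1: x=-1 → posterior Normal(-83/76, 77/76)
obs 2: x=5/2 → posterior Normal(109/262, 77/131)
obs 3: x=4 → posterior Normal(183/124, 77/186)
obs 4: x=5 → posterior Normal(1099/482, 77/241)
obs 5: x=-4 → posterior Normal(659/592, 77/296)
obs 6: x=5 → posterior Normal(31/18, 77/351)
obs 7: x=7/4 → posterior Normal(2803/1624, 11/58)
obs 8: x=0 → posterior Normal(2803/1844, 77/461)
obs 9: x=9/2 → posterior Normal(3793/2064, 77/516)
obs 10: x=-10 → posterior Normal(1593/2284, 77/571)
obs 11: x=5/2 → posterior Normal(2143/2504, 77/626)
obs 12: x=3/4 → posterior Normal(577/681, 77/681)
obs 13: x=-7 → posterior Normal(6/23, 77/736)
obs 14: x=5 → posterior Normal(467/791, 11/113)

k = 2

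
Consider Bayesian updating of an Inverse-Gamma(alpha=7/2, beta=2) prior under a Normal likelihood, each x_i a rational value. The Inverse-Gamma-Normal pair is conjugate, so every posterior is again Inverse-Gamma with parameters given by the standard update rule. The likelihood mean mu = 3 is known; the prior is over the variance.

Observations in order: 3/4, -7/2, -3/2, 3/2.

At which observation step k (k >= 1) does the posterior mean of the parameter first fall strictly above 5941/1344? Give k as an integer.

obs 1: x=3/4 → posterior Inverse-Gamma(4, 145/32)
obs 2: x=-7/2 → posterior Inverse-Gamma(9/2, 821/32)
obs 3: x=-3/2 → posterior Inverse-Gamma(5, 1145/32)
obs 4: x=3/2 → posterior Inverse-Gamma(11/2, 1181/32)

k = 2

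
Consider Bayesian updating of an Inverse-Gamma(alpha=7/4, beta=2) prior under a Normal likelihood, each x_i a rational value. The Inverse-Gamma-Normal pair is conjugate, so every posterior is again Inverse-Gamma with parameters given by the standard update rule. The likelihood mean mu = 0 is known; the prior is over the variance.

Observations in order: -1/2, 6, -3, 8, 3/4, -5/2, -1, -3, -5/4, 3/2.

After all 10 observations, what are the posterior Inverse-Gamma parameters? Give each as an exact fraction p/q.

alpha=27/4, beta=1071/16

obs 1: x=-1/2 → posterior Inverse-Gamma(9/4, 17/8)
obs 2: x=6 → posterior Inverse-Gamma(11/4, 161/8)
obs 3: x=-3 → posterior Inverse-Gamma(13/4, 197/8)
obs 4: x=8 → posterior Inverse-Gamma(15/4, 453/8)
obs 5: x=3/4 → posterior Inverse-Gamma(17/4, 1821/32)
obs 6: x=-5/2 → posterior Inverse-Gamma(19/4, 1921/32)
obs 7: x=-1 → posterior Inverse-Gamma(21/4, 1937/32)
obs 8: x=-3 → posterior Inverse-Gamma(23/4, 2081/32)
obs 9: x=-5/4 → posterior Inverse-Gamma(25/4, 1053/16)
obs 10: x=3/2 → posterior Inverse-Gamma(27/4, 1071/16)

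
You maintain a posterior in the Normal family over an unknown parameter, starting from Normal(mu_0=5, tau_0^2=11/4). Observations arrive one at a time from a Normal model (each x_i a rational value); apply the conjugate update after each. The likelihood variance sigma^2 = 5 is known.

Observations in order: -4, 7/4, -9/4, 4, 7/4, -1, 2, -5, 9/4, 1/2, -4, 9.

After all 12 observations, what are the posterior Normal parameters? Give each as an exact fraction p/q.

mu_0=155/152, tau_0^2=55/152

obs 1: x=-4 → posterior Normal(56/31, 55/31)
obs 2: x=7/4 → posterior Normal(43/24, 55/42)
obs 3: x=-9/4 → posterior Normal(101/106, 55/53)
obs 4: x=4 → posterior Normal(189/128, 55/64)
obs 5: x=7/4 → posterior Normal(91/60, 11/15)
obs 6: x=-1 → posterior Normal(411/344, 55/86)
obs 7: x=2 → posterior Normal(499/388, 55/97)
obs 8: x=-5 → posterior Normal(31/48, 55/108)
obs 9: x=9/4 → posterior Normal(27/34, 55/119)
obs 10: x=1/2 → posterior Normal(10/13, 11/26)
obs 11: x=-4 → posterior Normal(56/141, 55/141)
obs 12: x=9 → posterior Normal(155/152, 55/152)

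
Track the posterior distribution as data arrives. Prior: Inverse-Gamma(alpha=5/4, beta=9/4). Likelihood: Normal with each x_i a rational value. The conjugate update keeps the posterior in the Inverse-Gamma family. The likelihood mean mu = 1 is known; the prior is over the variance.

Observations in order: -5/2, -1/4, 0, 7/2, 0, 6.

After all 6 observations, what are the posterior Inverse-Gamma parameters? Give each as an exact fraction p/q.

obs 1: x=-5/2 → posterior Inverse-Gamma(7/4, 67/8)
obs 2: x=-1/4 → posterior Inverse-Gamma(9/4, 293/32)
obs 3: x=0 → posterior Inverse-Gamma(11/4, 309/32)
obs 4: x=7/2 → posterior Inverse-Gamma(13/4, 409/32)
obs 5: x=0 → posterior Inverse-Gamma(15/4, 425/32)
obs 6: x=6 → posterior Inverse-Gamma(17/4, 825/32)

alpha=17/4, beta=825/32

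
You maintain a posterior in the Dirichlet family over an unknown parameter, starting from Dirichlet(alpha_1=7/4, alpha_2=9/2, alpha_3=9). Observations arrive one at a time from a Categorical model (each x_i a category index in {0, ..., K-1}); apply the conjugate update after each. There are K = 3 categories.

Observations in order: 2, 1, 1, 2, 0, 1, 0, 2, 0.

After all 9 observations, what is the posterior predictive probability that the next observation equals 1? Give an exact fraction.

30/97

obs 1: x=2 → posterior Dirichlet(7/4, 9/2, 10)
obs 2: x=1 → posterior Dirichlet(7/4, 11/2, 10)
obs 3: x=1 → posterior Dirichlet(7/4, 13/2, 10)
obs 4: x=2 → posterior Dirichlet(7/4, 13/2, 11)
obs 5: x=0 → posterior Dirichlet(11/4, 13/2, 11)
obs 6: x=1 → posterior Dirichlet(11/4, 15/2, 11)
obs 7: x=0 → posterior Dirichlet(15/4, 15/2, 11)
obs 8: x=2 → posterior Dirichlet(15/4, 15/2, 12)
obs 9: x=0 → posterior Dirichlet(19/4, 15/2, 12)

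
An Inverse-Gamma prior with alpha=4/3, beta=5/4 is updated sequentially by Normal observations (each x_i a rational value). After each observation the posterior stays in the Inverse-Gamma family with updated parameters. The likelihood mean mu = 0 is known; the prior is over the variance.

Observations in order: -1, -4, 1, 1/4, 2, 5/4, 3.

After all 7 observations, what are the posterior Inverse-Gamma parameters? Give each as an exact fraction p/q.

obs 1: x=-1 → posterior Inverse-Gamma(11/6, 7/4)
obs 2: x=-4 → posterior Inverse-Gamma(7/3, 39/4)
obs 3: x=1 → posterior Inverse-Gamma(17/6, 41/4)
obs 4: x=1/4 → posterior Inverse-Gamma(10/3, 329/32)
obs 5: x=2 → posterior Inverse-Gamma(23/6, 393/32)
obs 6: x=5/4 → posterior Inverse-Gamma(13/3, 209/16)
obs 7: x=3 → posterior Inverse-Gamma(29/6, 281/16)

alpha=29/6, beta=281/16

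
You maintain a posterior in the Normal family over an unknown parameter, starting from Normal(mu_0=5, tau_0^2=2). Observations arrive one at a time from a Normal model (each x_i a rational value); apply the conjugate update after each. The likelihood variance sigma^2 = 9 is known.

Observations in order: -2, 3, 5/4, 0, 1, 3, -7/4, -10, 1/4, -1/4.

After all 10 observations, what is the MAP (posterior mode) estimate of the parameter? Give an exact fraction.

obs 1: x=-2 → posterior Normal(41/11, 18/11)
obs 2: x=3 → posterior Normal(47/13, 18/13)
obs 3: x=5/4 → posterior Normal(33/10, 6/5)
obs 4: x=0 → posterior Normal(99/34, 18/17)
obs 5: x=1 → posterior Normal(103/38, 18/19)
obs 6: x=3 → posterior Normal(115/42, 6/7)
obs 7: x=-7/4 → posterior Normal(54/23, 18/23)
obs 8: x=-10 → posterior Normal(34/25, 18/25)
obs 9: x=1/4 → posterior Normal(23/18, 2/3)
obs 10: x=-1/4 → posterior Normal(34/29, 18/29)

34/29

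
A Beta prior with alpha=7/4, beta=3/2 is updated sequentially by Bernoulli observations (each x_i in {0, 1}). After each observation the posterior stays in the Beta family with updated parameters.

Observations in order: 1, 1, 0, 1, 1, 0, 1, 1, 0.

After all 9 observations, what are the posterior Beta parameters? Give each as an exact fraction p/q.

alpha=31/4, beta=9/2

obs 1: x=1 → posterior Beta(11/4, 3/2)
obs 2: x=1 → posterior Beta(15/4, 3/2)
obs 3: x=0 → posterior Beta(15/4, 5/2)
obs 4: x=1 → posterior Beta(19/4, 5/2)
obs 5: x=1 → posterior Beta(23/4, 5/2)
obs 6: x=0 → posterior Beta(23/4, 7/2)
obs 7: x=1 → posterior Beta(27/4, 7/2)
obs 8: x=1 → posterior Beta(31/4, 7/2)
obs 9: x=0 → posterior Beta(31/4, 9/2)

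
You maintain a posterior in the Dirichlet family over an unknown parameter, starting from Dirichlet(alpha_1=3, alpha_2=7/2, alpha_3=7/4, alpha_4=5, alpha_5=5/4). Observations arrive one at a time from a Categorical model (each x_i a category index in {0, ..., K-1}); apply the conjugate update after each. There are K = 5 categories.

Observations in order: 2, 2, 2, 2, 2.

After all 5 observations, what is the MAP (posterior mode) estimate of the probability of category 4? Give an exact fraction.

1/58

obs 1: x=2 → posterior Dirichlet(3, 7/2, 11/4, 5, 5/4)
obs 2: x=2 → posterior Dirichlet(3, 7/2, 15/4, 5, 5/4)
obs 3: x=2 → posterior Dirichlet(3, 7/2, 19/4, 5, 5/4)
obs 4: x=2 → posterior Dirichlet(3, 7/2, 23/4, 5, 5/4)
obs 5: x=2 → posterior Dirichlet(3, 7/2, 27/4, 5, 5/4)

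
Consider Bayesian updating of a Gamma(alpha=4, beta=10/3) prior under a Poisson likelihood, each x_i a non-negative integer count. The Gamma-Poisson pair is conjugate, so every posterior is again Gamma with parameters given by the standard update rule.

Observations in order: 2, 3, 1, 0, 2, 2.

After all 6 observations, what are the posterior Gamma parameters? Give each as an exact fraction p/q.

alpha=14, beta=28/3

obs 1: x=2 → posterior Gamma(6, 13/3)
obs 2: x=3 → posterior Gamma(9, 16/3)
obs 3: x=1 → posterior Gamma(10, 19/3)
obs 4: x=0 → posterior Gamma(10, 22/3)
obs 5: x=2 → posterior Gamma(12, 25/3)
obs 6: x=2 → posterior Gamma(14, 28/3)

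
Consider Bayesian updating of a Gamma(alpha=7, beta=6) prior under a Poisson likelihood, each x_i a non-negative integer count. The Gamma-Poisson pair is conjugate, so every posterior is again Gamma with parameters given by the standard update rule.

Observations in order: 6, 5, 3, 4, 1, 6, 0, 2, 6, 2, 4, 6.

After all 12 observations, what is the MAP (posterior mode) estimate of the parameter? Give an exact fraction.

obs 1: x=6 → posterior Gamma(13, 7)
obs 2: x=5 → posterior Gamma(18, 8)
obs 3: x=3 → posterior Gamma(21, 9)
obs 4: x=4 → posterior Gamma(25, 10)
obs 5: x=1 → posterior Gamma(26, 11)
obs 6: x=6 → posterior Gamma(32, 12)
obs 7: x=0 → posterior Gamma(32, 13)
obs 8: x=2 → posterior Gamma(34, 14)
obs 9: x=6 → posterior Gamma(40, 15)
obs 10: x=2 → posterior Gamma(42, 16)
obs 11: x=4 → posterior Gamma(46, 17)
obs 12: x=6 → posterior Gamma(52, 18)

17/6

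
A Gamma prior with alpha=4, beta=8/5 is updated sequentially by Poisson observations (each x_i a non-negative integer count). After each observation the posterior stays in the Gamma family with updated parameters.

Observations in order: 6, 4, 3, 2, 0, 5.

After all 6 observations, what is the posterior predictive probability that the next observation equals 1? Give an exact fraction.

9862512459062785752448669511695277752320/68661200018502037993426956551095570850443

obs 1: x=6 → posterior Gamma(10, 13/5)
obs 2: x=4 → posterior Gamma(14, 18/5)
obs 3: x=3 → posterior Gamma(17, 23/5)
obs 4: x=2 → posterior Gamma(19, 28/5)
obs 5: x=0 → posterior Gamma(19, 33/5)
obs 6: x=5 → posterior Gamma(24, 38/5)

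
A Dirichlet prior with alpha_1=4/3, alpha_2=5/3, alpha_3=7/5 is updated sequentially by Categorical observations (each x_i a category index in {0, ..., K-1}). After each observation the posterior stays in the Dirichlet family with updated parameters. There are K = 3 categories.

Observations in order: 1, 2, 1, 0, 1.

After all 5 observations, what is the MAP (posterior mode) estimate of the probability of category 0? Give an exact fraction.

obs 1: x=1 → posterior Dirichlet(4/3, 8/3, 7/5)
obs 2: x=2 → posterior Dirichlet(4/3, 8/3, 12/5)
obs 3: x=1 → posterior Dirichlet(4/3, 11/3, 12/5)
obs 4: x=0 → posterior Dirichlet(7/3, 11/3, 12/5)
obs 5: x=1 → posterior Dirichlet(7/3, 14/3, 12/5)

5/24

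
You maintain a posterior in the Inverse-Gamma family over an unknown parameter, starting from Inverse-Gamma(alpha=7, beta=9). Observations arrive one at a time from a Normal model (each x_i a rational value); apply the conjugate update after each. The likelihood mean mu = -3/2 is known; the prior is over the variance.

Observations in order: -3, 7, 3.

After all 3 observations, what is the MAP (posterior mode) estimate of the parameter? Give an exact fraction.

obs 1: x=-3 → posterior Inverse-Gamma(15/2, 81/8)
obs 2: x=7 → posterior Inverse-Gamma(8, 185/4)
obs 3: x=3 → posterior Inverse-Gamma(17/2, 451/8)

451/76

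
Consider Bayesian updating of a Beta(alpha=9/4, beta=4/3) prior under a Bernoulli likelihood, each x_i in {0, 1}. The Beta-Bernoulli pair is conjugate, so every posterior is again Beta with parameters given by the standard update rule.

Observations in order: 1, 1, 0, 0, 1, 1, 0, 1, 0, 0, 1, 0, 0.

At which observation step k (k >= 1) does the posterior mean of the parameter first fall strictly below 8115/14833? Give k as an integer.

k = 10

obs 1: x=1 → posterior Beta(13/4, 4/3)
obs 2: x=1 → posterior Beta(17/4, 4/3)
obs 3: x=0 → posterior Beta(17/4, 7/3)
obs 4: x=0 → posterior Beta(17/4, 10/3)
obs 5: x=1 → posterior Beta(21/4, 10/3)
obs 6: x=1 → posterior Beta(25/4, 10/3)
obs 7: x=0 → posterior Beta(25/4, 13/3)
obs 8: x=1 → posterior Beta(29/4, 13/3)
obs 9: x=0 → posterior Beta(29/4, 16/3)
obs 10: x=0 → posterior Beta(29/4, 19/3)
obs 11: x=1 → posterior Beta(33/4, 19/3)
obs 12: x=0 → posterior Beta(33/4, 22/3)
obs 13: x=0 → posterior Beta(33/4, 25/3)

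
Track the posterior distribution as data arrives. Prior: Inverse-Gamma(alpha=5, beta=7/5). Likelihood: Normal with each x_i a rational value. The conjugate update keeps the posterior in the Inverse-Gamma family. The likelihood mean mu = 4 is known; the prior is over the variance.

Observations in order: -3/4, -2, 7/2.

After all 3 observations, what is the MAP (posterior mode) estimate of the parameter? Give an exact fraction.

1643/400

obs 1: x=-3/4 → posterior Inverse-Gamma(11/2, 2029/160)
obs 2: x=-2 → posterior Inverse-Gamma(6, 4909/160)
obs 3: x=7/2 → posterior Inverse-Gamma(13/2, 4929/160)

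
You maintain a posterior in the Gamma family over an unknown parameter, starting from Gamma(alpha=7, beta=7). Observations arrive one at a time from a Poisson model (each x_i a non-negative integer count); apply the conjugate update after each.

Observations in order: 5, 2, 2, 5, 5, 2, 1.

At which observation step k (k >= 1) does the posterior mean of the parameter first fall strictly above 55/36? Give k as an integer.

k = 2

obs 1: x=5 → posterior Gamma(12, 8)
obs 2: x=2 → posterior Gamma(14, 9)
obs 3: x=2 → posterior Gamma(16, 10)
obs 4: x=5 → posterior Gamma(21, 11)
obs 5: x=5 → posterior Gamma(26, 12)
obs 6: x=2 → posterior Gamma(28, 13)
obs 7: x=1 → posterior Gamma(29, 14)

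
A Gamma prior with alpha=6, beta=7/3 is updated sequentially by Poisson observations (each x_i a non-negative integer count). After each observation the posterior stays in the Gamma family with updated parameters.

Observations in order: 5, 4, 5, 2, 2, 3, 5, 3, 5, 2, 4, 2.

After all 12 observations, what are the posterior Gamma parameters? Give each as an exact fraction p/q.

alpha=48, beta=43/3

obs 1: x=5 → posterior Gamma(11, 10/3)
obs 2: x=4 → posterior Gamma(15, 13/3)
obs 3: x=5 → posterior Gamma(20, 16/3)
obs 4: x=2 → posterior Gamma(22, 19/3)
obs 5: x=2 → posterior Gamma(24, 22/3)
obs 6: x=3 → posterior Gamma(27, 25/3)
obs 7: x=5 → posterior Gamma(32, 28/3)
obs 8: x=3 → posterior Gamma(35, 31/3)
obs 9: x=5 → posterior Gamma(40, 34/3)
obs 10: x=2 → posterior Gamma(42, 37/3)
obs 11: x=4 → posterior Gamma(46, 40/3)
obs 12: x=2 → posterior Gamma(48, 43/3)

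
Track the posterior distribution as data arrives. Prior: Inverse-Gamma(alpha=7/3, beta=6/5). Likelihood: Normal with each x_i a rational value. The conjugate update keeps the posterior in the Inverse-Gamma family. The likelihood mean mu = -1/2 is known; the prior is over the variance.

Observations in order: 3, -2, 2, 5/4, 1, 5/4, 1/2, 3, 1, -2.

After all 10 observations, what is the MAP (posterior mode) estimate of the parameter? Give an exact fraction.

5913/2000

obs 1: x=3 → posterior Inverse-Gamma(17/6, 293/40)
obs 2: x=-2 → posterior Inverse-Gamma(10/3, 169/20)
obs 3: x=2 → posterior Inverse-Gamma(23/6, 463/40)
obs 4: x=5/4 → posterior Inverse-Gamma(13/3, 2097/160)
obs 5: x=1 → posterior Inverse-Gamma(29/6, 2277/160)
obs 6: x=5/4 → posterior Inverse-Gamma(16/3, 1261/80)
obs 7: x=1/2 → posterior Inverse-Gamma(35/6, 1301/80)
obs 8: x=3 → posterior Inverse-Gamma(19/3, 1791/80)
obs 9: x=1 → posterior Inverse-Gamma(41/6, 1881/80)
obs 10: x=-2 → posterior Inverse-Gamma(22/3, 1971/80)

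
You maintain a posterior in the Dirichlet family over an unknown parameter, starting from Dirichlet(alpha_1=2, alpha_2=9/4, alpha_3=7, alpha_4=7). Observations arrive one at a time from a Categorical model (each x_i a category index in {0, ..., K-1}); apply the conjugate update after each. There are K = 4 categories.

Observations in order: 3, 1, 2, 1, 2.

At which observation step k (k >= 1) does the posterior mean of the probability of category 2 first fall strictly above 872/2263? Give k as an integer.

k = 5

obs 1: x=3 → posterior Dirichlet(2, 9/4, 7, 8)
obs 2: x=1 → posterior Dirichlet(2, 13/4, 7, 8)
obs 3: x=2 → posterior Dirichlet(2, 13/4, 8, 8)
obs 4: x=1 → posterior Dirichlet(2, 17/4, 8, 8)
obs 5: x=2 → posterior Dirichlet(2, 17/4, 9, 8)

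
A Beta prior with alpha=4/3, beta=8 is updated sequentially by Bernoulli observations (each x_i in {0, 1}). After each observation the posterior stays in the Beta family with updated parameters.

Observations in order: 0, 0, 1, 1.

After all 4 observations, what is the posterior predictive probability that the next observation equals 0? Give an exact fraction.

3/4

obs 1: x=0 → posterior Beta(4/3, 9)
obs 2: x=0 → posterior Beta(4/3, 10)
obs 3: x=1 → posterior Beta(7/3, 10)
obs 4: x=1 → posterior Beta(10/3, 10)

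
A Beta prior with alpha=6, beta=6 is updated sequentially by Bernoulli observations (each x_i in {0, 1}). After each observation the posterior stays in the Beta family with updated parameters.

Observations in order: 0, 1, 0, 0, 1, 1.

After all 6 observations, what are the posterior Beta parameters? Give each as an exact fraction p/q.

alpha=9, beta=9

obs 1: x=0 → posterior Beta(6, 7)
obs 2: x=1 → posterior Beta(7, 7)
obs 3: x=0 → posterior Beta(7, 8)
obs 4: x=0 → posterior Beta(7, 9)
obs 5: x=1 → posterior Beta(8, 9)
obs 6: x=1 → posterior Beta(9, 9)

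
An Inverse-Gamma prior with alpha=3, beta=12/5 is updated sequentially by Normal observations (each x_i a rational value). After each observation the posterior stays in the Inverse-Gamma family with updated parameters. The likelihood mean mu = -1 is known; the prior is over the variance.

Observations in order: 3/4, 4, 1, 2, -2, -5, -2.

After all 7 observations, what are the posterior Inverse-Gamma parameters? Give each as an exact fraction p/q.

alpha=13/2, beta=5109/160

obs 1: x=3/4 → posterior Inverse-Gamma(7/2, 629/160)
obs 2: x=4 → posterior Inverse-Gamma(4, 2629/160)
obs 3: x=1 → posterior Inverse-Gamma(9/2, 2949/160)
obs 4: x=2 → posterior Inverse-Gamma(5, 3669/160)
obs 5: x=-2 → posterior Inverse-Gamma(11/2, 3749/160)
obs 6: x=-5 → posterior Inverse-Gamma(6, 5029/160)
obs 7: x=-2 → posterior Inverse-Gamma(13/2, 5109/160)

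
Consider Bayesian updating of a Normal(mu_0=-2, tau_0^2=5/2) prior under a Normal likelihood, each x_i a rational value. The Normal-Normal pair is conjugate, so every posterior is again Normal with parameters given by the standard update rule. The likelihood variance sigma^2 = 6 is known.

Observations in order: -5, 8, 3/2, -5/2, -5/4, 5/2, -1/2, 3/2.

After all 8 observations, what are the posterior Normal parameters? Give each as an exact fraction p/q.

mu_0=-11/208, tau_0^2=15/26

obs 1: x=-5 → posterior Normal(-49/17, 30/17)
obs 2: x=8 → posterior Normal(-9/22, 15/11)
obs 3: x=3/2 → posterior Normal(-1/18, 10/9)
obs 4: x=-5/2 → posterior Normal(-7/16, 15/16)
obs 5: x=-5/4 → posterior Normal(-81/148, 30/37)
obs 6: x=5/2 → posterior Normal(-31/168, 5/7)
obs 7: x=-1/2 → posterior Normal(-41/188, 30/47)
obs 8: x=3/2 → posterior Normal(-11/208, 15/26)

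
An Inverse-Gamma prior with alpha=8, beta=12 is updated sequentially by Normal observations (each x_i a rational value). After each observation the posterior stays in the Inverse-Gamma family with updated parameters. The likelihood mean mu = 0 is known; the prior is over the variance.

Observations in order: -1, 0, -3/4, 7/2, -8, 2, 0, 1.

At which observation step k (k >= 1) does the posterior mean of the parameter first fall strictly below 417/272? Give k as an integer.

k = 3

obs 1: x=-1 → posterior Inverse-Gamma(17/2, 25/2)
obs 2: x=0 → posterior Inverse-Gamma(9, 25/2)
obs 3: x=-3/4 → posterior Inverse-Gamma(19/2, 409/32)
obs 4: x=7/2 → posterior Inverse-Gamma(10, 605/32)
obs 5: x=-8 → posterior Inverse-Gamma(21/2, 1629/32)
obs 6: x=2 → posterior Inverse-Gamma(11, 1693/32)
obs 7: x=0 → posterior Inverse-Gamma(23/2, 1693/32)
obs 8: x=1 → posterior Inverse-Gamma(12, 1709/32)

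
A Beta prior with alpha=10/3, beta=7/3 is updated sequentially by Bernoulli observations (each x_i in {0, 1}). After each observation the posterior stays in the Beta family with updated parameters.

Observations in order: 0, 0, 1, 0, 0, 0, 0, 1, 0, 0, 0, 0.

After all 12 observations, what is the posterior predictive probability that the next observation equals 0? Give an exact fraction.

obs 1: x=0 → posterior Beta(10/3, 10/3)
obs 2: x=0 → posterior Beta(10/3, 13/3)
obs 3: x=1 → posterior Beta(13/3, 13/3)
obs 4: x=0 → posterior Beta(13/3, 16/3)
obs 5: x=0 → posterior Beta(13/3, 19/3)
obs 6: x=0 → posterior Beta(13/3, 22/3)
obs 7: x=0 → posterior Beta(13/3, 25/3)
obs 8: x=1 → posterior Beta(16/3, 25/3)
obs 9: x=0 → posterior Beta(16/3, 28/3)
obs 10: x=0 → posterior Beta(16/3, 31/3)
obs 11: x=0 → posterior Beta(16/3, 34/3)
obs 12: x=0 → posterior Beta(16/3, 37/3)

37/53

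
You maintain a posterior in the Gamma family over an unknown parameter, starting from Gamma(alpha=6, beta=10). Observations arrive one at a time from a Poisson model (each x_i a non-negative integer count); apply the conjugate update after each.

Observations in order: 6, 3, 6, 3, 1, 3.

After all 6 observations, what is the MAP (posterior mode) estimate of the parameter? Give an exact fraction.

27/16

obs 1: x=6 → posterior Gamma(12, 11)
obs 2: x=3 → posterior Gamma(15, 12)
obs 3: x=6 → posterior Gamma(21, 13)
obs 4: x=3 → posterior Gamma(24, 14)
obs 5: x=1 → posterior Gamma(25, 15)
obs 6: x=3 → posterior Gamma(28, 16)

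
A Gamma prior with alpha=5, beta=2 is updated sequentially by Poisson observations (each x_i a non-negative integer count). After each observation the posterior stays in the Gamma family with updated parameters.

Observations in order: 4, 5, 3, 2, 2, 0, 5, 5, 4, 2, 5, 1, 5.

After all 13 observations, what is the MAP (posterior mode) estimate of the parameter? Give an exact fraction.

obs 1: x=4 → posterior Gamma(9, 3)
obs 2: x=5 → posterior Gamma(14, 4)
obs 3: x=3 → posterior Gamma(17, 5)
obs 4: x=2 → posterior Gamma(19, 6)
obs 5: x=2 → posterior Gamma(21, 7)
obs 6: x=0 → posterior Gamma(21, 8)
obs 7: x=5 → posterior Gamma(26, 9)
obs 8: x=5 → posterior Gamma(31, 10)
obs 9: x=4 → posterior Gamma(35, 11)
obs 10: x=2 → posterior Gamma(37, 12)
obs 11: x=5 → posterior Gamma(42, 13)
obs 12: x=1 → posterior Gamma(43, 14)
obs 13: x=5 → posterior Gamma(48, 15)

47/15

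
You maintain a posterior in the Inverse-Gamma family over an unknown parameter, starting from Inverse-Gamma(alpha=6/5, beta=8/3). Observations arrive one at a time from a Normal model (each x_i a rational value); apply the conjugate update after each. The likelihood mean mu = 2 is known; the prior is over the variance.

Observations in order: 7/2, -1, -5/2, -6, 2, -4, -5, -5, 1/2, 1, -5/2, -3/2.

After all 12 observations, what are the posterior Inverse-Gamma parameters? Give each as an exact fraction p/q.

obs 1: x=7/2 → posterior Inverse-Gamma(17/10, 91/24)
obs 2: x=-1 → posterior Inverse-Gamma(11/5, 199/24)
obs 3: x=-5/2 → posterior Inverse-Gamma(27/10, 221/12)
obs 4: x=-6 → posterior Inverse-Gamma(16/5, 605/12)
obs 5: x=2 → posterior Inverse-Gamma(37/10, 605/12)
obs 6: x=-4 → posterior Inverse-Gamma(21/5, 821/12)
obs 7: x=-5 → posterior Inverse-Gamma(47/10, 1115/12)
obs 8: x=-5 → posterior Inverse-Gamma(26/5, 1409/12)
obs 9: x=1/2 → posterior Inverse-Gamma(57/10, 2845/24)
obs 10: x=1 → posterior Inverse-Gamma(31/5, 2857/24)
obs 11: x=-5/2 → posterior Inverse-Gamma(67/10, 775/6)
obs 12: x=-3/2 → posterior Inverse-Gamma(36/5, 3247/24)

alpha=36/5, beta=3247/24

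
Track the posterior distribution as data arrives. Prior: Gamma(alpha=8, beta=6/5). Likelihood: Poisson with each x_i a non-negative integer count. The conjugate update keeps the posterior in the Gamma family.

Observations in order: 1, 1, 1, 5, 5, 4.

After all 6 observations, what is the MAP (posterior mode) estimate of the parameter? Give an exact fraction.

obs 1: x=1 → posterior Gamma(9, 11/5)
obs 2: x=1 → posterior Gamma(10, 16/5)
obs 3: x=1 → posterior Gamma(11, 21/5)
obs 4: x=5 → posterior Gamma(16, 26/5)
obs 5: x=5 → posterior Gamma(21, 31/5)
obs 6: x=4 → posterior Gamma(25, 36/5)

10/3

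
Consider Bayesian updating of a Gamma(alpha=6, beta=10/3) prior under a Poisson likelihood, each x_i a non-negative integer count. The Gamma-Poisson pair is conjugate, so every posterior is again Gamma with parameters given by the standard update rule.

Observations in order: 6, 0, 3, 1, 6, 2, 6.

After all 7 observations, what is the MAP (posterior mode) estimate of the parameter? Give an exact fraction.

obs 1: x=6 → posterior Gamma(12, 13/3)
obs 2: x=0 → posterior Gamma(12, 16/3)
obs 3: x=3 → posterior Gamma(15, 19/3)
obs 4: x=1 → posterior Gamma(16, 22/3)
obs 5: x=6 → posterior Gamma(22, 25/3)
obs 6: x=2 → posterior Gamma(24, 28/3)
obs 7: x=6 → posterior Gamma(30, 31/3)

87/31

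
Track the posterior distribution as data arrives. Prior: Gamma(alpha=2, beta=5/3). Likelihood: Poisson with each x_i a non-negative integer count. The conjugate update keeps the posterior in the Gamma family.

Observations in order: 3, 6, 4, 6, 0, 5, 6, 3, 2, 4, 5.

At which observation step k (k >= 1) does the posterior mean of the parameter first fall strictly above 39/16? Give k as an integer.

obs 1: x=3 → posterior Gamma(5, 8/3)
obs 2: x=6 → posterior Gamma(11, 11/3)
obs 3: x=4 → posterior Gamma(15, 14/3)
obs 4: x=6 → posterior Gamma(21, 17/3)
obs 5: x=0 → posterior Gamma(21, 20/3)
obs 6: x=5 → posterior Gamma(26, 23/3)
obs 7: x=6 → posterior Gamma(32, 26/3)
obs 8: x=3 → posterior Gamma(35, 29/3)
obs 9: x=2 → posterior Gamma(37, 32/3)
obs 10: x=4 → posterior Gamma(41, 35/3)
obs 11: x=5 → posterior Gamma(46, 38/3)

k = 2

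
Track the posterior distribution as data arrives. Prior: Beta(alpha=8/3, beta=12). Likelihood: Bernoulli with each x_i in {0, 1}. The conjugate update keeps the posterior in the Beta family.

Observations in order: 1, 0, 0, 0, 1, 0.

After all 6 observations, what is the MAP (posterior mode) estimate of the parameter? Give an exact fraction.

obs 1: x=1 → posterior Beta(11/3, 12)
obs 2: x=0 → posterior Beta(11/3, 13)
obs 3: x=0 → posterior Beta(11/3, 14)
obs 4: x=0 → posterior Beta(11/3, 15)
obs 5: x=1 → posterior Beta(14/3, 15)
obs 6: x=0 → posterior Beta(14/3, 16)

11/56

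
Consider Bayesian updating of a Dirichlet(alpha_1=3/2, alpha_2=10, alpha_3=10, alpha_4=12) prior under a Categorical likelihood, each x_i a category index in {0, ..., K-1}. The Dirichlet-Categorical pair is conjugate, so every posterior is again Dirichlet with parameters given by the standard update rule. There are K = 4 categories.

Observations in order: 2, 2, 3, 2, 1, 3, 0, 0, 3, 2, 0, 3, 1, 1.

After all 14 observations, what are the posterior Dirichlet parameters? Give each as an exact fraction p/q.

alpha_1=9/2, alpha_2=13, alpha_3=14, alpha_4=16

obs 1: x=2 → posterior Dirichlet(3/2, 10, 11, 12)
obs 2: x=2 → posterior Dirichlet(3/2, 10, 12, 12)
obs 3: x=3 → posterior Dirichlet(3/2, 10, 12, 13)
obs 4: x=2 → posterior Dirichlet(3/2, 10, 13, 13)
obs 5: x=1 → posterior Dirichlet(3/2, 11, 13, 13)
obs 6: x=3 → posterior Dirichlet(3/2, 11, 13, 14)
obs 7: x=0 → posterior Dirichlet(5/2, 11, 13, 14)
obs 8: x=0 → posterior Dirichlet(7/2, 11, 13, 14)
obs 9: x=3 → posterior Dirichlet(7/2, 11, 13, 15)
obs 10: x=2 → posterior Dirichlet(7/2, 11, 14, 15)
obs 11: x=0 → posterior Dirichlet(9/2, 11, 14, 15)
obs 12: x=3 → posterior Dirichlet(9/2, 11, 14, 16)
obs 13: x=1 → posterior Dirichlet(9/2, 12, 14, 16)
obs 14: x=1 → posterior Dirichlet(9/2, 13, 14, 16)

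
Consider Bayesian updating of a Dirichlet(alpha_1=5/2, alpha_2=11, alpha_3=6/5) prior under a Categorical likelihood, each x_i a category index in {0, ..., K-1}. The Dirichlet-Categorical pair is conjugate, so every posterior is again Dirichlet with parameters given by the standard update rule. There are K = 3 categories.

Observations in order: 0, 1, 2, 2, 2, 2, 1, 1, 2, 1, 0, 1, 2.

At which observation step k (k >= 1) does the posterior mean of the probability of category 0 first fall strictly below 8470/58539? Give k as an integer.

k = 10

obs 1: x=0 → posterior Dirichlet(7/2, 11, 6/5)
obs 2: x=1 → posterior Dirichlet(7/2, 12, 6/5)
obs 3: x=2 → posterior Dirichlet(7/2, 12, 11/5)
obs 4: x=2 → posterior Dirichlet(7/2, 12, 16/5)
obs 5: x=2 → posterior Dirichlet(7/2, 12, 21/5)
obs 6: x=2 → posterior Dirichlet(7/2, 12, 26/5)
obs 7: x=1 → posterior Dirichlet(7/2, 13, 26/5)
obs 8: x=1 → posterior Dirichlet(7/2, 14, 26/5)
obs 9: x=2 → posterior Dirichlet(7/2, 14, 31/5)
obs 10: x=1 → posterior Dirichlet(7/2, 15, 31/5)
obs 11: x=0 → posterior Dirichlet(9/2, 15, 31/5)
obs 12: x=1 → posterior Dirichlet(9/2, 16, 31/5)
obs 13: x=2 → posterior Dirichlet(9/2, 16, 36/5)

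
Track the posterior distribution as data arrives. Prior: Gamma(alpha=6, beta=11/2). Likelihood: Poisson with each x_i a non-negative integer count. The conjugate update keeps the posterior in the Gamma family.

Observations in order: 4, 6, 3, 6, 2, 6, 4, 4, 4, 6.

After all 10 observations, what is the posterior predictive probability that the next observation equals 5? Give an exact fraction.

4297981157067931501865967560046851217962584195294199987668094836315701638613603296/36645798042417009634893735507813168928287529221777554743521911125293077094899214873

obs 1: x=4 → posterior Gamma(10, 13/2)
obs 2: x=6 → posterior Gamma(16, 15/2)
obs 3: x=3 → posterior Gamma(19, 17/2)
obs 4: x=6 → posterior Gamma(25, 19/2)
obs 5: x=2 → posterior Gamma(27, 21/2)
obs 6: x=6 → posterior Gamma(33, 23/2)
obs 7: x=4 → posterior Gamma(37, 25/2)
obs 8: x=4 → posterior Gamma(41, 27/2)
obs 9: x=4 → posterior Gamma(45, 29/2)
obs 10: x=6 → posterior Gamma(51, 31/2)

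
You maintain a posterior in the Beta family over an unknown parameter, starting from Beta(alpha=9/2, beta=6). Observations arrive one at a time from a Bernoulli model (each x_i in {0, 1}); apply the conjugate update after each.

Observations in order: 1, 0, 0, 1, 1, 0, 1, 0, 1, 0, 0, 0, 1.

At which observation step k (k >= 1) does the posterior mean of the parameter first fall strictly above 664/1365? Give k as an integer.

k = 9

obs 1: x=1 → posterior Beta(11/2, 6)
obs 2: x=0 → posterior Beta(11/2, 7)
obs 3: x=0 → posterior Beta(11/2, 8)
obs 4: x=1 → posterior Beta(13/2, 8)
obs 5: x=1 → posterior Beta(15/2, 8)
obs 6: x=0 → posterior Beta(15/2, 9)
obs 7: x=1 → posterior Beta(17/2, 9)
obs 8: x=0 → posterior Beta(17/2, 10)
obs 9: x=1 → posterior Beta(19/2, 10)
obs 10: x=0 → posterior Beta(19/2, 11)
obs 11: x=0 → posterior Beta(19/2, 12)
obs 12: x=0 → posterior Beta(19/2, 13)
obs 13: x=1 → posterior Beta(21/2, 13)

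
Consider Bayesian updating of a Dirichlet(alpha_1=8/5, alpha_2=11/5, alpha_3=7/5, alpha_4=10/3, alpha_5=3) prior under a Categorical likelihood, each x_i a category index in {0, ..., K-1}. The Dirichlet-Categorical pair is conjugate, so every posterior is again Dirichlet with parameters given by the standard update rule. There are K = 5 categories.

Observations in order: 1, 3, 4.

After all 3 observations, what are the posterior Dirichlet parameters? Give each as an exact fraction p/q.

obs 1: x=1 → posterior Dirichlet(8/5, 16/5, 7/5, 10/3, 3)
obs 2: x=3 → posterior Dirichlet(8/5, 16/5, 7/5, 13/3, 3)
obs 3: x=4 → posterior Dirichlet(8/5, 16/5, 7/5, 13/3, 4)

alpha_1=8/5, alpha_2=16/5, alpha_3=7/5, alpha_4=13/3, alpha_5=4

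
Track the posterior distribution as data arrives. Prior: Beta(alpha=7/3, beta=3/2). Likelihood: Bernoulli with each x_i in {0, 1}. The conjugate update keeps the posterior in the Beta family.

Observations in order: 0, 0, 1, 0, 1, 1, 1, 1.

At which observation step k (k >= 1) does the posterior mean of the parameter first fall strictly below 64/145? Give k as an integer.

k = 2

obs 1: x=0 → posterior Beta(7/3, 5/2)
obs 2: x=0 → posterior Beta(7/3, 7/2)
obs 3: x=1 → posterior Beta(10/3, 7/2)
obs 4: x=0 → posterior Beta(10/3, 9/2)
obs 5: x=1 → posterior Beta(13/3, 9/2)
obs 6: x=1 → posterior Beta(16/3, 9/2)
obs 7: x=1 → posterior Beta(19/3, 9/2)
obs 8: x=1 → posterior Beta(22/3, 9/2)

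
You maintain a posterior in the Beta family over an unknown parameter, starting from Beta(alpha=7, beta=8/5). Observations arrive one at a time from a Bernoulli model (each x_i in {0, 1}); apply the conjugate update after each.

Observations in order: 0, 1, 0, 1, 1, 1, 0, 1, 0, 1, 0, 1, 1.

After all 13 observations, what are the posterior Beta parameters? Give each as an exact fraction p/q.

obs 1: x=0 → posterior Beta(7, 13/5)
obs 2: x=1 → posterior Beta(8, 13/5)
obs 3: x=0 → posterior Beta(8, 18/5)
obs 4: x=1 → posterior Beta(9, 18/5)
obs 5: x=1 → posterior Beta(10, 18/5)
obs 6: x=1 → posterior Beta(11, 18/5)
obs 7: x=0 → posterior Beta(11, 23/5)
obs 8: x=1 → posterior Beta(12, 23/5)
obs 9: x=0 → posterior Beta(12, 28/5)
obs 10: x=1 → posterior Beta(13, 28/5)
obs 11: x=0 → posterior Beta(13, 33/5)
obs 12: x=1 → posterior Beta(14, 33/5)
obs 13: x=1 → posterior Beta(15, 33/5)

alpha=15, beta=33/5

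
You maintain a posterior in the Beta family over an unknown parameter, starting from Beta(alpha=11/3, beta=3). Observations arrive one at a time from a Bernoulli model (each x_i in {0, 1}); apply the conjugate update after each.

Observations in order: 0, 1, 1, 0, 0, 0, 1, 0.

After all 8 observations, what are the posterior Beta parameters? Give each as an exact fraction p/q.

obs 1: x=0 → posterior Beta(11/3, 4)
obs 2: x=1 → posterior Beta(14/3, 4)
obs 3: x=1 → posterior Beta(17/3, 4)
obs 4: x=0 → posterior Beta(17/3, 5)
obs 5: x=0 → posterior Beta(17/3, 6)
obs 6: x=0 → posterior Beta(17/3, 7)
obs 7: x=1 → posterior Beta(20/3, 7)
obs 8: x=0 → posterior Beta(20/3, 8)

alpha=20/3, beta=8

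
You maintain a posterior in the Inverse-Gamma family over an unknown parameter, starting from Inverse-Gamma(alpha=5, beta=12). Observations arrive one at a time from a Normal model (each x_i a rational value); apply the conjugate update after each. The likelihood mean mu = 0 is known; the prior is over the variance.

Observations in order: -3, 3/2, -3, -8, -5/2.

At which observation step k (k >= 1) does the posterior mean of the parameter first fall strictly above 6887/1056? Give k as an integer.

obs 1: x=-3 → posterior Inverse-Gamma(11/2, 33/2)
obs 2: x=3/2 → posterior Inverse-Gamma(6, 141/8)
obs 3: x=-3 → posterior Inverse-Gamma(13/2, 177/8)
obs 4: x=-8 → posterior Inverse-Gamma(7, 433/8)
obs 5: x=-5/2 → posterior Inverse-Gamma(15/2, 229/4)

k = 4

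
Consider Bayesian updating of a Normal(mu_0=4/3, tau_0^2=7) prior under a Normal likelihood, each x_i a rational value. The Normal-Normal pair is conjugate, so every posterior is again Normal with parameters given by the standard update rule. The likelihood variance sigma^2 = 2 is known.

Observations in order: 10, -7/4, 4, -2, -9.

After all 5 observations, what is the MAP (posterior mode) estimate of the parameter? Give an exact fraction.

obs 1: x=10 → posterior Normal(218/27, 14/9)
obs 2: x=-7/4 → posterior Normal(725/192, 7/8)
obs 3: x=4 → posterior Normal(1061/276, 14/23)
obs 4: x=-2 → posterior Normal(893/360, 7/15)
obs 5: x=-9 → posterior Normal(137/444, 14/37)

137/444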